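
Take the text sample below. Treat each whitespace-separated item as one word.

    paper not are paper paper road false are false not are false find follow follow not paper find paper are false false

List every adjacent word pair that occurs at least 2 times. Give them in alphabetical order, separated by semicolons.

are false; not are

Bigram counts meeting the condition (at least 2 times):
  are false: 3
  not are: 2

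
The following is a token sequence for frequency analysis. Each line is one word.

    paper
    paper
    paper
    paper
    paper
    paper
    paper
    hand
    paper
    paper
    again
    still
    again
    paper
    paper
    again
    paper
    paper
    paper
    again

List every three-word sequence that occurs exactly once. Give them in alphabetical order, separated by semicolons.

again still again; hand paper paper; paper again paper; paper again still; paper hand paper; paper paper hand; still again paper

Trigram counts meeting the condition (exactly once):
  again still again: 1
  hand paper paper: 1
  paper again paper: 1
  paper again still: 1
  paper hand paper: 1
  paper paper hand: 1
  still again paper: 1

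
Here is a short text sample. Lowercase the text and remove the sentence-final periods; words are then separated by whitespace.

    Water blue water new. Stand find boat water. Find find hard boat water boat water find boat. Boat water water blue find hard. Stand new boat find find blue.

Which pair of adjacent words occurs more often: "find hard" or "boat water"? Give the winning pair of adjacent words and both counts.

"find hard": 2 occurrences
"boat water": 4 occurrences

"boat water" (4 vs 2)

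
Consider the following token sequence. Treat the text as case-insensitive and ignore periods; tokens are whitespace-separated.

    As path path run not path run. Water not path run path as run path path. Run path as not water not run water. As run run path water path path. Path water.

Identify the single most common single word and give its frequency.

"path", 12 times

Unigram frequencies (highest first):
  path: 12
  run: 8
  water: 5
  as: 4
  not: 4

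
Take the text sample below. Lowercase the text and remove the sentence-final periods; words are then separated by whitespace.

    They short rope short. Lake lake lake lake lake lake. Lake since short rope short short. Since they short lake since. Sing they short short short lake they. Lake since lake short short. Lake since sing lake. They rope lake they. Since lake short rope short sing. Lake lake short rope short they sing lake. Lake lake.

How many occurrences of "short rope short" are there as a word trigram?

4

Scanning the 55 overlapping trigram windows for "short rope short":
  position 2–4: short rope short
  position 13–15: short rope short
  position 44–46: short rope short
  position 50–52: short rope short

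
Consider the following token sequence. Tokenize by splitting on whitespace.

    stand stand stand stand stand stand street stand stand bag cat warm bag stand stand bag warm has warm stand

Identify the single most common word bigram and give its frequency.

"stand stand", 7 times

Bigram frequencies (highest first):
  stand stand: 7
  stand bag: 2
  stand street: 1
  street stand: 1
  bag cat: 1
  cat warm: 1
  … (6 more, each ≤ 1)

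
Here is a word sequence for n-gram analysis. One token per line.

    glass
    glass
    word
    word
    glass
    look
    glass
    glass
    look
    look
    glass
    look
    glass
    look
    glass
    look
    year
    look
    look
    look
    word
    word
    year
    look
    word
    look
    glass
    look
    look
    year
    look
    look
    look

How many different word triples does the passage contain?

33 tokens → 31 trigram windows in total.
Repeated trigrams (each contributes count−1 duplicates):
  look glass look: 4
  glass look glass: 3
  glass look look: 2
  look look look: 2
  look year look: 2
  year look look: 2
9 duplicate windows → 31 − 9 = 22 distinct.

22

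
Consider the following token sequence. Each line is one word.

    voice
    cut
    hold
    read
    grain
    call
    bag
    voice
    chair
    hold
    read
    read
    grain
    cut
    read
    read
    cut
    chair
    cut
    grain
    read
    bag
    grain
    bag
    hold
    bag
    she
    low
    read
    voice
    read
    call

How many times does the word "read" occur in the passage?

8

Scanning the 32 tokens for "read":
  position 4: read
  position 11: read
  position 12: read
  position 15: read
  position 16: read
  position 21: read
  position 29: read
  position 31: read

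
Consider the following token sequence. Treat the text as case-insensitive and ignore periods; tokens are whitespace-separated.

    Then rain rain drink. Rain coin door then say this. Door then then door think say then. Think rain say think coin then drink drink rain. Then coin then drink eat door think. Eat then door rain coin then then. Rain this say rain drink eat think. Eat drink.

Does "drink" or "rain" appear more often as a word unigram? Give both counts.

"drink": 6 occurrences
"rain": 8 occurrences

"rain" (8 vs 6)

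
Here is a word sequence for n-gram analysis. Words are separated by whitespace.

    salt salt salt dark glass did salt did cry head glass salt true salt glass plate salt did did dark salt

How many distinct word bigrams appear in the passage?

18

21 tokens → 20 bigram windows in total.
Repeated bigrams (each contributes count−1 duplicates):
  salt did: 2
  salt salt: 2
2 duplicate windows → 20 − 2 = 18 distinct.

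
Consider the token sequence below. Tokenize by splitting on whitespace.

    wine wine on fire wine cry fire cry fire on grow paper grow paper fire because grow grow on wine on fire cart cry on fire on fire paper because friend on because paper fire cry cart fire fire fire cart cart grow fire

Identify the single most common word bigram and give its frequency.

"on fire", 4 times

Bigram frequencies (highest first):
  on fire: 4
  wine on: 2
  cry fire: 2
  fire cry: 2
  fire on: 2
  grow paper: 2
  … (26 more, each ≤ 2)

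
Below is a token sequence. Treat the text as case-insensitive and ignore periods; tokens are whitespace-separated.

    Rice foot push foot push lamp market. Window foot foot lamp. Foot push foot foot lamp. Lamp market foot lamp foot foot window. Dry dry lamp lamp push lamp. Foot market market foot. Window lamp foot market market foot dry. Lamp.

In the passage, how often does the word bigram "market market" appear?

Scanning the 40 overlapping bigram windows for "market market":
  position 31–32: market market
  position 37–38: market market

2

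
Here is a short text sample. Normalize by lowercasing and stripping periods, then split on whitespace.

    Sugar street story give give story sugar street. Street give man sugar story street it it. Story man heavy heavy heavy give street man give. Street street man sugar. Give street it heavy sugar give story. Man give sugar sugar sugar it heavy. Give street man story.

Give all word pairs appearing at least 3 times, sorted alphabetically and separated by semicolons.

Bigram counts meeting the condition (at least 3 times):
  give street: 4
  street man: 3

give street; street man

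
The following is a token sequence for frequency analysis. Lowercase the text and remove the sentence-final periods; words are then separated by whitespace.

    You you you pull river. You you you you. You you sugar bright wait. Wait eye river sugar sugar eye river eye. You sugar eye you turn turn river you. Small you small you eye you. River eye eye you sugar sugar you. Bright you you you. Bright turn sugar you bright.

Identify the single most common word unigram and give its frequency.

Unigram frequencies (highest first):
  you: 21
  sugar: 7
  eye: 7
  river: 5
  bright: 4
  turn: 3
  … (3 more, each ≤ 2)

"you", 21 times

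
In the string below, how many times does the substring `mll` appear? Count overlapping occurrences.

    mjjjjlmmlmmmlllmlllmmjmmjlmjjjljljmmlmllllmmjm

Sliding a length-3 window over the 46 characters (44 positions):
  position 12–14: mll
  position 16–18: mll
  position 38–40: mll

3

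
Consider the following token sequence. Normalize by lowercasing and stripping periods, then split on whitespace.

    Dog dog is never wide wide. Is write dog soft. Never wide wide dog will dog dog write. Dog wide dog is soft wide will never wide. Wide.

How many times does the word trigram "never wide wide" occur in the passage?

Scanning the 26 overlapping trigram windows for "never wide wide":
  position 4–6: never wide wide
  position 11–13: never wide wide
  position 26–28: never wide wide

3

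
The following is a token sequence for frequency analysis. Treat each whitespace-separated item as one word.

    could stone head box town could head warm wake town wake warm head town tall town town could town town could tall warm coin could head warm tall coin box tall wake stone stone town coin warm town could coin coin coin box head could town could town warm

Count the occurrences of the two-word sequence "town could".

5

Scanning the 48 overlapping bigram windows for "town could":
  position 5–6: town could
  position 17–18: town could
  position 20–21: town could
  position 38–39: town could
  position 46–47: town could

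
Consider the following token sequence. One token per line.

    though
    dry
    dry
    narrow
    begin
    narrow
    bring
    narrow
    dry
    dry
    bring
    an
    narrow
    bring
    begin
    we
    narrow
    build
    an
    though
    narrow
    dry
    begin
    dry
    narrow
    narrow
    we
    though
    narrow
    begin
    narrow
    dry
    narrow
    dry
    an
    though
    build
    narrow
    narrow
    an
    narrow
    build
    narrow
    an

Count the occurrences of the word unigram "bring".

3

Scanning the 44 tokens for "bring":
  position 7: bring
  position 11: bring
  position 14: bring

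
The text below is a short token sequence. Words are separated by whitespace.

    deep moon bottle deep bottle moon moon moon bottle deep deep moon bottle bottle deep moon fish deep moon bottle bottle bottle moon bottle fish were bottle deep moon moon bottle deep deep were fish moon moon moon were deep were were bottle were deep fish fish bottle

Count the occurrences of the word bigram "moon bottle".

6

Scanning the 47 overlapping bigram windows for "moon bottle":
  position 2–3: moon bottle
  position 8–9: moon bottle
  position 12–13: moon bottle
  position 19–20: moon bottle
  position 23–24: moon bottle
  position 30–31: moon bottle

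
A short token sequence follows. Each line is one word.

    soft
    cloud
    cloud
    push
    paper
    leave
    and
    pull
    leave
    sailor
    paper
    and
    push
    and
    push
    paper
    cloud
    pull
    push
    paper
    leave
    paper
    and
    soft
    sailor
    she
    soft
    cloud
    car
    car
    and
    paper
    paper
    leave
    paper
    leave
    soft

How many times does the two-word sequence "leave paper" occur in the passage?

Scanning the 36 overlapping bigram windows for "leave paper":
  position 21–22: leave paper
  position 34–35: leave paper

2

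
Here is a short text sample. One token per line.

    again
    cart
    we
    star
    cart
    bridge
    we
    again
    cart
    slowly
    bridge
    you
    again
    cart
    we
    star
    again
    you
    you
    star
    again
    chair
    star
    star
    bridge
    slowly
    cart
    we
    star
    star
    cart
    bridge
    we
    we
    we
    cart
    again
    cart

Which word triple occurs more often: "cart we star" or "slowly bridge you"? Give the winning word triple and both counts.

"cart we star" (3 vs 1)

"cart we star": 3 occurrences
"slowly bridge you": 1 occurrence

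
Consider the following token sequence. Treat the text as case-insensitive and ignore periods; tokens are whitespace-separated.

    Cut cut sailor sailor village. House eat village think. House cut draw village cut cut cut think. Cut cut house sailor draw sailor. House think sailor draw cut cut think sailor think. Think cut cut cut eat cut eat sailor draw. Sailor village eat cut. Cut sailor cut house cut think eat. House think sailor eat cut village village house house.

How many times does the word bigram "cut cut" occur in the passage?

Scanning the 60 overlapping bigram windows for "cut cut":
  position 1–2: cut cut
  position 14–15: cut cut
  position 15–16: cut cut
  position 18–19: cut cut
  position 28–29: cut cut
  position 34–35: cut cut
  position 35–36: cut cut
  position 45–46: cut cut

8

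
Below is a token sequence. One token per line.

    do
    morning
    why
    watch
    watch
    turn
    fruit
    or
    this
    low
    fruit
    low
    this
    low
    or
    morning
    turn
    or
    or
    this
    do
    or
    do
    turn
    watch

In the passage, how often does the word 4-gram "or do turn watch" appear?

1

Scanning the 22 overlapping 4-gram windows for "or do turn watch":
  position 22–25: or do turn watch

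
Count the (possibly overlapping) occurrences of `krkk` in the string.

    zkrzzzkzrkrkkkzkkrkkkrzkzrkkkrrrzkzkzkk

Sliding a length-4 window over the 39 characters (36 positions):
  position 10–13: krkk
  position 17–20: krkk

2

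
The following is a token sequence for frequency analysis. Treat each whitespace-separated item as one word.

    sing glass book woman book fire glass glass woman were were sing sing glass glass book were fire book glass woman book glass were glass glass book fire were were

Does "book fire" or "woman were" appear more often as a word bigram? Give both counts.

"book fire" (2 vs 1)

"book fire": 2 occurrences
"woman were": 1 occurrence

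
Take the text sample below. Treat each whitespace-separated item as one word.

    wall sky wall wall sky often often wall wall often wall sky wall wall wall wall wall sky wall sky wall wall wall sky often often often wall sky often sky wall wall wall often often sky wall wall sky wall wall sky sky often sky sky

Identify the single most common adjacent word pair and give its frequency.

"wall wall", 12 times

Bigram frequencies (highest first):
  wall wall: 12
  wall sky: 9
  sky wall: 7
  sky often: 4
  often often: 4
  often wall: 3
  … (3 more, each ≤ 3)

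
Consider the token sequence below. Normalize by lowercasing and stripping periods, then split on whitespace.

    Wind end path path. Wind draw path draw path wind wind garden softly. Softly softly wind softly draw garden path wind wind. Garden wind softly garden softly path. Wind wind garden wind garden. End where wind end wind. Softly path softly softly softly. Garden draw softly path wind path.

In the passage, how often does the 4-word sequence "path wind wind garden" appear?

3

Scanning the 46 overlapping 4-gram windows for "path wind wind garden":
  position 9–12: path wind wind garden
  position 20–23: path wind wind garden
  position 28–31: path wind wind garden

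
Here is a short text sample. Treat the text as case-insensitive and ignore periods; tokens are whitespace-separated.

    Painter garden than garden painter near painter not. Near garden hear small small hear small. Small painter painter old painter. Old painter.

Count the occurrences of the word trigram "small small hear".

1

Scanning the 20 overlapping trigram windows for "small small hear":
  position 12–14: small small hear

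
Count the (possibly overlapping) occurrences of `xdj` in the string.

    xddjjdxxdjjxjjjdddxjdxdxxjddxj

Sliding a length-3 window over the 30 characters (28 positions):
  position 8–10: xdj

1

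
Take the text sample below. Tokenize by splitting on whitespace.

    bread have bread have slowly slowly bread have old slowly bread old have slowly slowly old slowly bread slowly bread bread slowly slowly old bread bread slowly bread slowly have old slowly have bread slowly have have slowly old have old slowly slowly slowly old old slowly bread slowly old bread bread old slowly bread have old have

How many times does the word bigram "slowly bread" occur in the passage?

7

Scanning the 57 overlapping bigram windows for "slowly bread":
  position 6–7: slowly bread
  position 10–11: slowly bread
  position 17–18: slowly bread
  position 19–20: slowly bread
  position 27–28: slowly bread
  position 47–48: slowly bread
  position 54–55: slowly bread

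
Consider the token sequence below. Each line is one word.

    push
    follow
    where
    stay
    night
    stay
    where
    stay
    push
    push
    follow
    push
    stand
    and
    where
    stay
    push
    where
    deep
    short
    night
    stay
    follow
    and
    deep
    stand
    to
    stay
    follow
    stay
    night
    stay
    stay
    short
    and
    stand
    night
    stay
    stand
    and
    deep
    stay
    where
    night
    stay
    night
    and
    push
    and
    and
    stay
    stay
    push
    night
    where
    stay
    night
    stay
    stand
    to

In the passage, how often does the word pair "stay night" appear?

Scanning the 59 overlapping bigram windows for "stay night":
  position 4–5: stay night
  position 30–31: stay night
  position 45–46: stay night
  position 56–57: stay night

4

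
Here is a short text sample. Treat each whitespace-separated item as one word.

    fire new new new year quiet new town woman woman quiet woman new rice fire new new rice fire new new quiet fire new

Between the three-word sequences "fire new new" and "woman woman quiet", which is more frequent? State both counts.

"fire new new": 3 occurrences
"woman woman quiet": 1 occurrence

"fire new new" (3 vs 1)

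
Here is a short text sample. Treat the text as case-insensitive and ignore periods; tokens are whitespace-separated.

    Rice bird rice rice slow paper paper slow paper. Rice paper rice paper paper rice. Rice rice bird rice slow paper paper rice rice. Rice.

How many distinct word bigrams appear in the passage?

9

25 tokens → 24 bigram windows in total.
Repeated bigrams (each contributes count−1 duplicates):
  rice rice: 5
  paper rice: 4
  paper paper: 3
  slow paper: 3
  bird rice: 2
  rice bird: 2
  rice paper: 2
  rice slow: 2
15 duplicate windows → 24 − 15 = 9 distinct.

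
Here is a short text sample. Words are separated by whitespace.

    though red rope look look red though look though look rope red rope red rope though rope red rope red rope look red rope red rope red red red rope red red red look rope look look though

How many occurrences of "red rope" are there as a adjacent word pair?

8

Scanning the 37 overlapping bigram windows for "red rope":
  position 2–3: red rope
  position 12–13: red rope
  position 14–15: red rope
  position 18–19: red rope
  position 20–21: red rope
  position 23–24: red rope
  position 25–26: red rope
  position 29–30: red rope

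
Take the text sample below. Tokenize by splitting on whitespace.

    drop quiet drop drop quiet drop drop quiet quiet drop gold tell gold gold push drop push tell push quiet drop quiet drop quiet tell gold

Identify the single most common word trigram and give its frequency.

Trigram frequencies (highest first):
  drop quiet drop: 3
  quiet drop drop: 2
  drop drop quiet: 2
  quiet drop quiet: 2
  drop quiet quiet: 1
  quiet quiet drop: 1
  … (13 more, each ≤ 1)

"drop quiet drop", 3 times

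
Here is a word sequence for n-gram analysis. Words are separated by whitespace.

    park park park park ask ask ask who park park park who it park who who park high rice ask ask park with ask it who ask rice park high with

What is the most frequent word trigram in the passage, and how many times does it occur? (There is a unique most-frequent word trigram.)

Trigram frequencies (highest first):
  park park park: 3
  park park ask: 1
  park ask ask: 1
  ask ask ask: 1
  ask ask who: 1
  ask who park: 1
  … (21 more, each ≤ 1)

"park park park", 3 times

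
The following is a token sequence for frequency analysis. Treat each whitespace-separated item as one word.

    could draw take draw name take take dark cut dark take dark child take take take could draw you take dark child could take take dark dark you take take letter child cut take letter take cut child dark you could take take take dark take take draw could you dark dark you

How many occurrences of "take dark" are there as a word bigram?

Scanning the 52 overlapping bigram windows for "take dark":
  position 7–8: take dark
  position 11–12: take dark
  position 20–21: take dark
  position 25–26: take dark
  position 44–45: take dark

5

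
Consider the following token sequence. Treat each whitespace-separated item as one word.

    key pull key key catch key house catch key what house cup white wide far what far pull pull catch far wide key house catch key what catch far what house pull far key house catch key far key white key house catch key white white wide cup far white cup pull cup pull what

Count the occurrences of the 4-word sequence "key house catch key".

4

Scanning the 52 overlapping 4-gram windows for "key house catch key":
  position 6–9: key house catch key
  position 23–26: key house catch key
  position 34–37: key house catch key
  position 41–44: key house catch key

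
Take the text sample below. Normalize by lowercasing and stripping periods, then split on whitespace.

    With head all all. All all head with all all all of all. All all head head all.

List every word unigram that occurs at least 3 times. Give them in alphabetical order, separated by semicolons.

all; head

Unigram counts meeting the condition (at least 3 times):
  all: 11
  head: 4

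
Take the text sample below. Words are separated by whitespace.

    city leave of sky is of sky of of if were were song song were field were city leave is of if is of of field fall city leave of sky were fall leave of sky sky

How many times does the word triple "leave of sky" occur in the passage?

3

Scanning the 35 overlapping trigram windows for "leave of sky":
  position 2–4: leave of sky
  position 29–31: leave of sky
  position 34–36: leave of sky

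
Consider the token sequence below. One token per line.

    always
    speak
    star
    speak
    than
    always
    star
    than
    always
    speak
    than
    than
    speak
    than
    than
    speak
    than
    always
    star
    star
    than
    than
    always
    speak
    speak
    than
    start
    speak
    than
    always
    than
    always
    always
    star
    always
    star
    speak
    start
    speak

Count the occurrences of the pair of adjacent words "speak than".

6

Scanning the 38 overlapping bigram windows for "speak than":
  position 4–5: speak than
  position 10–11: speak than
  position 13–14: speak than
  position 16–17: speak than
  position 25–26: speak than
  position 28–29: speak than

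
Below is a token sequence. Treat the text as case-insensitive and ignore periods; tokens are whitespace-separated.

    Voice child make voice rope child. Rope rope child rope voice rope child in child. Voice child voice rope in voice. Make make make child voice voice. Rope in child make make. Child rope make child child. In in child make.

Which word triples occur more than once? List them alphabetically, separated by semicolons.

Trigram counts meeting the condition (more than once):
  in child make: 2
  make make child: 2
  rope child rope: 2
  voice rope child: 2
  voice rope in: 2

in child make; make make child; rope child rope; voice rope child; voice rope in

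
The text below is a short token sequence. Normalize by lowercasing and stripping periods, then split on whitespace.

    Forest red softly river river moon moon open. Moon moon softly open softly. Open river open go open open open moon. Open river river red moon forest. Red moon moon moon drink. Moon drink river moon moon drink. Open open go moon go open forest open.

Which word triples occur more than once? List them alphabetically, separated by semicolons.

moon moon drink; river moon moon

Trigram counts meeting the condition (more than once):
  moon moon drink: 2
  river moon moon: 2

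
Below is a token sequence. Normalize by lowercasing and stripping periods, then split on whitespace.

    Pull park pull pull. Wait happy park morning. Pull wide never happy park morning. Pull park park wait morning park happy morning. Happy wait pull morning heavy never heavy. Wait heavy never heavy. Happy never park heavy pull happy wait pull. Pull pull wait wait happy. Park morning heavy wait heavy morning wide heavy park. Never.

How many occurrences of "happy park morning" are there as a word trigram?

Scanning the 54 overlapping trigram windows for "happy park morning":
  position 6–8: happy park morning
  position 12–14: happy park morning
  position 46–48: happy park morning

3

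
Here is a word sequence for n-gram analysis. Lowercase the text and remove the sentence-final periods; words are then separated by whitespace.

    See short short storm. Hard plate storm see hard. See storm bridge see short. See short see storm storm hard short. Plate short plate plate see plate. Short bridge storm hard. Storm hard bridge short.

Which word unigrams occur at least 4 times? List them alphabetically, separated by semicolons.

hard; plate; see; short; storm

Unigram counts meeting the condition (at least 4 times):
  hard: 5
  plate: 5
  see: 7
  short: 8
  storm: 7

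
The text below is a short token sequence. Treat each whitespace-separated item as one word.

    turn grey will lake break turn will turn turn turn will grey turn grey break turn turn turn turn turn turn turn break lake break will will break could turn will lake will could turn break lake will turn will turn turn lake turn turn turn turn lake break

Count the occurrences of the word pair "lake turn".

1

Scanning the 48 overlapping bigram windows for "lake turn":
  position 43–44: lake turn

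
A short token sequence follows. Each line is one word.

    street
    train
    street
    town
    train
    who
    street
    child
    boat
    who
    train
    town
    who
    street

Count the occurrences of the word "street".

4

Scanning the 14 tokens for "street":
  position 1: street
  position 3: street
  position 7: street
  position 14: street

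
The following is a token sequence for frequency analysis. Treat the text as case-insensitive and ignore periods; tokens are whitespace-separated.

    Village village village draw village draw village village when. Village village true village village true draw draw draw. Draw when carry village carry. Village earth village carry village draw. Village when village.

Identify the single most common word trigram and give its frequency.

"village draw village", 3 times

Trigram frequencies (highest first):
  village draw village: 3
  village when village: 2
  village village true: 2
  draw draw draw: 2
  village carry village: 2
  village village village: 1
  … (18 more, each ≤ 1)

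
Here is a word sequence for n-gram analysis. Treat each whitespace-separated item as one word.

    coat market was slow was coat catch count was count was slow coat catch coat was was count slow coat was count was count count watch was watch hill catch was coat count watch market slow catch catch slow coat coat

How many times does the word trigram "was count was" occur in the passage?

2

Scanning the 39 overlapping trigram windows for "was count was":
  position 9–11: was count was
  position 21–23: was count was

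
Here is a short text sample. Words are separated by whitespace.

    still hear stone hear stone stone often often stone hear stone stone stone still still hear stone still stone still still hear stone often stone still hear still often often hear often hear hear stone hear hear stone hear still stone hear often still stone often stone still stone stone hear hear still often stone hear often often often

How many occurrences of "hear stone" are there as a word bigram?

Scanning the 58 overlapping bigram windows for "hear stone":
  position 2–3: hear stone
  position 4–5: hear stone
  position 10–11: hear stone
  position 16–17: hear stone
  position 22–23: hear stone
  position 34–35: hear stone
  position 37–38: hear stone

7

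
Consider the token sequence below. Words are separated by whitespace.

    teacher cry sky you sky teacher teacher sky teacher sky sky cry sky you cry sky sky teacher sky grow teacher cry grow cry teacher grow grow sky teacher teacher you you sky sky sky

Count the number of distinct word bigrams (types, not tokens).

35 tokens → 34 bigram windows in total.
Repeated bigrams (each contributes count−1 duplicates):
  sky sky: 4
  sky teacher: 4
  cry sky: 3
  teacher sky: 3
  sky you: 2
  teacher cry: 2
  teacher teacher: 2
  you sky: 2
14 duplicate windows → 34 − 14 = 20 distinct.

20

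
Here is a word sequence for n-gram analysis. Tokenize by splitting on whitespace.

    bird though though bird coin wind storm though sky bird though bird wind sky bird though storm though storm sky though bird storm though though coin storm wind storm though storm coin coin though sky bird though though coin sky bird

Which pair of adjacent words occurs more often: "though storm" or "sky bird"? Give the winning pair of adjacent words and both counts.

"though storm": 3 occurrences
"sky bird": 4 occurrences

"sky bird" (4 vs 3)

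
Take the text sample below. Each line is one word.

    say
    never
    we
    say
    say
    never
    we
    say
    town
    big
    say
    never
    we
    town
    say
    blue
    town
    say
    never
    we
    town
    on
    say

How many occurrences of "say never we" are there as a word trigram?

4

Scanning the 21 overlapping trigram windows for "say never we":
  position 1–3: say never we
  position 5–7: say never we
  position 11–13: say never we
  position 18–20: say never we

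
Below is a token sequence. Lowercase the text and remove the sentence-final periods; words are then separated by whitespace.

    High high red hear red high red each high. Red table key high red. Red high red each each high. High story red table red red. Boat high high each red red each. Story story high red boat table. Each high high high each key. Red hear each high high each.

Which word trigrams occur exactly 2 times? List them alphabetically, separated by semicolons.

high red each; red high red

Trigram counts meeting the condition (exactly 2 times):
  high red each: 2
  red high red: 2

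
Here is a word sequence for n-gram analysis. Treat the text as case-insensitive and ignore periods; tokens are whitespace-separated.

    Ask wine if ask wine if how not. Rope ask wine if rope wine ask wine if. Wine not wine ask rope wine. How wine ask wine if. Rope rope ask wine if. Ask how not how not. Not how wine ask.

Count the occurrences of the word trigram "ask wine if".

6

Scanning the 40 overlapping trigram windows for "ask wine if":
  position 1–3: ask wine if
  position 4–6: ask wine if
  position 10–12: ask wine if
  position 15–17: ask wine if
  position 26–28: ask wine if
  position 31–33: ask wine if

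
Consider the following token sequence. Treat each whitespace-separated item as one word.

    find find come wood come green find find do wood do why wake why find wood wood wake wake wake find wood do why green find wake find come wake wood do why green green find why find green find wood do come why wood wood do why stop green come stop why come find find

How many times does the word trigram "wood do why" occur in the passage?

Scanning the 54 overlapping trigram windows for "wood do why":
  position 10–12: wood do why
  position 22–24: wood do why
  position 31–33: wood do why
  position 46–48: wood do why

4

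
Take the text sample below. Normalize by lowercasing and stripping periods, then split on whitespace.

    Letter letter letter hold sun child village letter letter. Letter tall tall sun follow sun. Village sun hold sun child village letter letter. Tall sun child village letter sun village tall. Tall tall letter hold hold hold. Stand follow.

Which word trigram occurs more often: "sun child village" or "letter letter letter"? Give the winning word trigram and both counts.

"sun child village": 3 occurrences
"letter letter letter": 2 occurrences

"sun child village" (3 vs 2)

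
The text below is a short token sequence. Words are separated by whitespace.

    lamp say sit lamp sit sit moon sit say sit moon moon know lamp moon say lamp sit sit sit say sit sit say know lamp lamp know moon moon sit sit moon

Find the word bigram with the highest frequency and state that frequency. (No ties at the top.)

Bigram frequencies (highest first):
  sit sit: 5
  say sit: 3
  sit moon: 3
  sit say: 3
  lamp sit: 2
  moon sit: 2
  … (12 more, each ≤ 2)

"sit sit", 5 times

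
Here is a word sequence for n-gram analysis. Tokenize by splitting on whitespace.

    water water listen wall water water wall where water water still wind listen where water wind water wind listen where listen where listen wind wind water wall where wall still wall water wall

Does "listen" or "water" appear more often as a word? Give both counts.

"water" (10 vs 5)

"listen": 5 occurrences
"water": 10 occurrences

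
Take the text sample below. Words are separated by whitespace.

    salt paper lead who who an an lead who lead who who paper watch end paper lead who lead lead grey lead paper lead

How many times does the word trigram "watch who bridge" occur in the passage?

0

Scanning the 22 overlapping trigram windows for "watch who bridge":
  (none found)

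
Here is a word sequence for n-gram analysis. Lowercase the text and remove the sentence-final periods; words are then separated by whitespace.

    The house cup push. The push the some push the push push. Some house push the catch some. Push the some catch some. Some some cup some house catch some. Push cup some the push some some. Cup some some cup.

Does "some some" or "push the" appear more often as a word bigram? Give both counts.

"push the" (5 vs 4)

"some some": 4 occurrences
"push the": 5 occurrences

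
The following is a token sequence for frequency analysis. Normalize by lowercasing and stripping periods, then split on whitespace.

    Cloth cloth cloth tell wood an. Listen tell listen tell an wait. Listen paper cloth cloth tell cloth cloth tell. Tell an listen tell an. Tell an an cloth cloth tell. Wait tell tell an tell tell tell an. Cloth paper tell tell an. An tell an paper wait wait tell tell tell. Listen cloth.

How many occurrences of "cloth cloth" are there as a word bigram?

Scanning the 54 overlapping bigram windows for "cloth cloth":
  position 1–2: cloth cloth
  position 2–3: cloth cloth
  position 15–16: cloth cloth
  position 18–19: cloth cloth
  position 29–30: cloth cloth

5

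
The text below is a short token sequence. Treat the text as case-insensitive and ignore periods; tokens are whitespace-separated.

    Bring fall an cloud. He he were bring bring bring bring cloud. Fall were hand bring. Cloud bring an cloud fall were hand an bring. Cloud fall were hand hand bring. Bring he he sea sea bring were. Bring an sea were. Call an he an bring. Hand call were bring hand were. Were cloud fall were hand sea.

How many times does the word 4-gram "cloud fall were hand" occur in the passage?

Scanning the 56 overlapping 4-gram windows for "cloud fall were hand":
  position 12–15: cloud fall were hand
  position 20–23: cloud fall were hand
  position 26–29: cloud fall were hand
  position 55–58: cloud fall were hand

4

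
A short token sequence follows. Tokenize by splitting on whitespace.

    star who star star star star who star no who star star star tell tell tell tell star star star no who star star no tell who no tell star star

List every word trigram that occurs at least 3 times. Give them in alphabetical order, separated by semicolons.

Trigram counts meeting the condition (at least 3 times):
  star star star: 4
  who star star: 3

star star star; who star star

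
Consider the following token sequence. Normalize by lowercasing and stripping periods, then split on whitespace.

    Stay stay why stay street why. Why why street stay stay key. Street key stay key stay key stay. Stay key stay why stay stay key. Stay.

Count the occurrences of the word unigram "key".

6

Scanning the 27 tokens for "key":
  position 12: key
  position 14: key
  position 16: key
  position 18: key
  position 21: key
  position 26: key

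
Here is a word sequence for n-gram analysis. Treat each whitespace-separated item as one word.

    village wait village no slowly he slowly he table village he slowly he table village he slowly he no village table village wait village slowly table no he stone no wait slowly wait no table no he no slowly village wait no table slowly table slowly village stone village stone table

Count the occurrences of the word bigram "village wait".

3

Scanning the 50 overlapping bigram windows for "village wait":
  position 1–2: village wait
  position 22–23: village wait
  position 40–41: village wait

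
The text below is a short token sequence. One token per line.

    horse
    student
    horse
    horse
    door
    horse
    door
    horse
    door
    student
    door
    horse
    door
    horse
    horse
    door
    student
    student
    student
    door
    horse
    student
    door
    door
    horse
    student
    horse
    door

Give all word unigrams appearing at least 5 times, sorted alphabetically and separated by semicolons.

door; horse; student

Unigram counts meeting the condition (at least 5 times):
  door: 10
  horse: 11
  student: 7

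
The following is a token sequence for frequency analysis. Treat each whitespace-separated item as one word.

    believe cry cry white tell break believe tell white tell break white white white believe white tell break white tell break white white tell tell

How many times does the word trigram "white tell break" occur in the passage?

4

Scanning the 23 overlapping trigram windows for "white tell break":
  position 4–6: white tell break
  position 9–11: white tell break
  position 16–18: white tell break
  position 19–21: white tell break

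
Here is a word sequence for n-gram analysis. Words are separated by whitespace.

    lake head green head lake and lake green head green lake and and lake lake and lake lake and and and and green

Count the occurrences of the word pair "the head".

Scanning the 22 overlapping bigram windows for "the head":
  (none found)

0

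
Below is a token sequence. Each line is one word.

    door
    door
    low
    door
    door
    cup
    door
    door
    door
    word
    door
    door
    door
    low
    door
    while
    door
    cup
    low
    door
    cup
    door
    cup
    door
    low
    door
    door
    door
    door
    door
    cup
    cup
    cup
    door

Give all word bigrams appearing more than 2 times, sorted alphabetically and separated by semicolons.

cup door; door cup; door door; door low; low door

Bigram counts meeting the condition (more than 2 times):
  cup door: 4
  door cup: 5
  door door: 10
  door low: 3
  low door: 4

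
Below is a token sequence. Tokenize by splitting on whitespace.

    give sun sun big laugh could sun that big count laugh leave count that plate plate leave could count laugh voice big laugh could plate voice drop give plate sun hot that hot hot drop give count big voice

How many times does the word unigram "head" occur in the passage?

Scanning the 39 tokens for "head":
  (none found)

0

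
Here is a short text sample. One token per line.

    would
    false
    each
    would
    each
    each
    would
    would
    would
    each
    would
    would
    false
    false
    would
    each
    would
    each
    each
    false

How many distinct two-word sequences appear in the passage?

20 tokens → 19 bigram windows in total.
Repeated bigrams (each contributes count−1 duplicates):
  each would: 4
  would each: 4
  would would: 3
  each each: 2
  would false: 2
10 duplicate windows → 19 − 10 = 9 distinct.

9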